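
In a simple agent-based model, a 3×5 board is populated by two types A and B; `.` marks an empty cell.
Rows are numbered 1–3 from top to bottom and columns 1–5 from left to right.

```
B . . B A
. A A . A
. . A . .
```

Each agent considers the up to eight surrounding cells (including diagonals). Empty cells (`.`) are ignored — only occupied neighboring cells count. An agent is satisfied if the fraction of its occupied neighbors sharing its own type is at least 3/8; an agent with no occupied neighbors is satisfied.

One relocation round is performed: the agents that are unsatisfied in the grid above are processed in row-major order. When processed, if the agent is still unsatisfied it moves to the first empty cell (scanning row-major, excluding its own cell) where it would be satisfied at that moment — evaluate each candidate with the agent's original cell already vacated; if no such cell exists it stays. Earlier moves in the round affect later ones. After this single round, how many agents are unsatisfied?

0

Initially unsatisfied (in order): (1,1), (1,4).
  (1,1): no empty cell satisfies it; stays.
  (1,4) → (2,1).
Resulting grid:
B . . . A
B A A . A
. . A . .
All satisfied now.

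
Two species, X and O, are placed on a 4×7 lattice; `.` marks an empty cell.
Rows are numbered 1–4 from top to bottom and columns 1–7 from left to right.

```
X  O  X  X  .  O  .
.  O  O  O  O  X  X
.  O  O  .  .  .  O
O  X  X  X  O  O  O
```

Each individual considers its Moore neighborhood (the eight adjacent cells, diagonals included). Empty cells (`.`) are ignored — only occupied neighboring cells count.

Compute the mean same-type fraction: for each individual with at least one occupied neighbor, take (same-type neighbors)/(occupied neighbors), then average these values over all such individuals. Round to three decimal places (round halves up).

(1,1)X 0/2
(1,2)O 2/4
(1,3)X 1/5
(1,4)X 1/4
(1,6)O 1/3
(2,2)O 4/6
(2,3)O 5/7
(2,4)O 3/5
(2,5)O 2/4
(2,6)X 1/4
(2,7)X 1/3
(3,2)O 4/6
(3,3)O 4/7
(3,7)O 2/4
(4,1)O 1/2
(4,2)X 1/4
(4,3)X 2/4
(4,4)X 1/3
(4,5)O 1/2
(4,6)O 3/3
(4,7)O 2/2
Sum over 21 individuals: 0/2 + 2/4 + 1/5 + 1/4 + 1/3 + 4/6 + 5/7 + 3/5 + 2/4 + 1/4 + 1/3 + 4/6 + 4/7 + 2/4 + 1/2 + 1/4 + 2/4 + 1/3 + 1/2 + 3/3 + 2/2 = 4271/420; mean = 4271/420 ÷ 21 = 4271/8820 = 0.484240… → 0.484.

0.484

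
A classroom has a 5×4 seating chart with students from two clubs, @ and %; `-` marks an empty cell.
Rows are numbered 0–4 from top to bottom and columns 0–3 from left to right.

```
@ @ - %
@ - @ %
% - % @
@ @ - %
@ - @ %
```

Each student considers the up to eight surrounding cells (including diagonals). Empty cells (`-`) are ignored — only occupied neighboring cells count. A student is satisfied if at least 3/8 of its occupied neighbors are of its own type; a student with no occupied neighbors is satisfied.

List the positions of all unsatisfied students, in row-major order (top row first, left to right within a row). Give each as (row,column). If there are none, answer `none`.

Row 0: (0,0)@ 2/2 ok · (0,1)@ 3/3 ok · (0,3)% 1/2 ok
Row 1: (1,0)@ 2/3 ok · (1,2)@ 2/5 ok · (1,3)% 2/4 ok
Row 2: (2,0)% 0/3 unhappy · (2,2)% 2/5 ok · (2,3)@ 1/4 unhappy
Row 3: (3,0)@ 2/3 ok · (3,1)@ 3/5 ok · (3,3)% 2/4 ok
Row 4: (4,0)@ 2/2 ok · (4,2)@ 1/3 unhappy · (4,3)% 1/2 ok

(2,0), (2,3), (4,2)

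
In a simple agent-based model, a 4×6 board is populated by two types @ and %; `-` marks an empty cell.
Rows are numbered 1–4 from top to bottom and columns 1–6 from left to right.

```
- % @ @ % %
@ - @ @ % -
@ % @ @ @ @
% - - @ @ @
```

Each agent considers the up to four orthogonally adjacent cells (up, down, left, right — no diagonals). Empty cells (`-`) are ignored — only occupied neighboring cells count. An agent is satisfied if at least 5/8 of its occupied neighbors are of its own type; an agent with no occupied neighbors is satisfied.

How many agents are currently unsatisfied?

(1,2)% 0/1 unhappy
(1,3)@ 2/3 ok
(1,4)@ 2/3 ok
(1,5)% 2/3 ok
(1,6)% 1/1 ok
(2,1)@ 1/1 ok
(2,3)@ 3/3 ok
(2,4)@ 3/4 ok
(2,5)% 1/3 unhappy
(3,1)@ 1/3 unhappy
(3,2)% 0/2 unhappy
(3,3)@ 2/3 ok
(3,4)@ 4/4 ok
(3,5)@ 3/4 ok
(3,6)@ 2/2 ok
(4,1)% 0/1 unhappy
(4,4)@ 2/2 ok
(4,5)@ 3/3 ok
(4,6)@ 2/2 ok
Unsatisfied: (1,2), (2,5), (3,1), (3,2), (4,1) — 5 in total.

5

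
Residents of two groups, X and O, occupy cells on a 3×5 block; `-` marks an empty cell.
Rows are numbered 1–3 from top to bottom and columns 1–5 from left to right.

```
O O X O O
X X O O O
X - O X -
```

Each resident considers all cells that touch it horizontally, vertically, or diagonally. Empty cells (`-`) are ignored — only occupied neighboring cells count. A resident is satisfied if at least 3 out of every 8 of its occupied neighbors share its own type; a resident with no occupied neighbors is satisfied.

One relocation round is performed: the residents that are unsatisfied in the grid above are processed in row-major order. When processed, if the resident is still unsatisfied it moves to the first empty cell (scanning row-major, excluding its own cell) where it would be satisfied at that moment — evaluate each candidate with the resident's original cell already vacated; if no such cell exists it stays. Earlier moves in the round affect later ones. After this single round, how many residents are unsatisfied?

2

Initially unsatisfied (in order): (1,1), (1,3), (3,4).
  (1,1) → (3,2).
  (1,3) → (1,1).
  (3,4): no empty cell satisfies it; stays.
Resulting grid:
X O - O O
X X O O O
X O O X -
Unsatisfied now: (1,2), (3,4).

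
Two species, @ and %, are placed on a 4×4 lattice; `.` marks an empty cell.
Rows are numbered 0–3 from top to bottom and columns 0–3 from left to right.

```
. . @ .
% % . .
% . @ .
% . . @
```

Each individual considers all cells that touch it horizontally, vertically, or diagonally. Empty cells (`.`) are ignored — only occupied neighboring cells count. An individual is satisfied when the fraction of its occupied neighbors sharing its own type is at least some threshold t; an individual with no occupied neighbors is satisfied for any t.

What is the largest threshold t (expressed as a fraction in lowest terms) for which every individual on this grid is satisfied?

0/1

Row 0: (0,2)@ 0/1
Row 1: (1,0)% 2/2 · (1,1)% 2/4
Row 2: (2,0)% 3/3 · (2,2)@ 1/2
Row 3: (3,0)% 1/1 · (3,3)@ 1/1
The smallest same-type fraction is 0/1 at (0,2), which reduces to 0/1. Any threshold above that leaves this individual unsatisfied.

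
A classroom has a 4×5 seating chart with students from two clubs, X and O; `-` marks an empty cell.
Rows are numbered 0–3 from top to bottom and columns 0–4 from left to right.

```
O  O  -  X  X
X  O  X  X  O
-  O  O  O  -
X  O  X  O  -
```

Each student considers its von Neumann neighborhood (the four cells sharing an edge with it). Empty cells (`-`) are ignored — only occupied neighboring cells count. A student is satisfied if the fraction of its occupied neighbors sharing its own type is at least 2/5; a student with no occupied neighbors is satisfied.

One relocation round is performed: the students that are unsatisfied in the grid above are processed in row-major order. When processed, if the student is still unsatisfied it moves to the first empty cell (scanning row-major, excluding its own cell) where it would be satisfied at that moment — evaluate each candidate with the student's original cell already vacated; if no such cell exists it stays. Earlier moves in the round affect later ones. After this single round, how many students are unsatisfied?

Initially unsatisfied (in order): (1,0), (1,2), (1,4), (3,0), (3,1), (3,2).
  (1,0) → (0,2).
  (1,2): now satisfied by earlier moves; stays.
  (1,4) → (1,0).
  (3,0) → (1,4).
  (3,1): now satisfied by earlier moves; stays.
  (3,2) → (2,4).
Resulting grid:
O O X X X
O O X X X
- O O O X
- O - O -
All satisfied now.

0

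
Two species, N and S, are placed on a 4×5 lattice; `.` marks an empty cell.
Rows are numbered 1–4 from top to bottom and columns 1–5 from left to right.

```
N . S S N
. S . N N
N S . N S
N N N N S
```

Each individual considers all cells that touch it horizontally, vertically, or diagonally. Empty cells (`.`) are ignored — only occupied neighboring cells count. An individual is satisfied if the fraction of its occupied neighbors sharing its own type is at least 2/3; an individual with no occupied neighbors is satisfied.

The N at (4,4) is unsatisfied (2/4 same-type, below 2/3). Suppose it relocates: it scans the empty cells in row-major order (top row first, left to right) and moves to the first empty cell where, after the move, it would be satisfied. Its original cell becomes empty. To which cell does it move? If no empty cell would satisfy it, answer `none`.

(3,3)

Vacating (4,4). Empty cells in order:
  (1,2): 1/3 same-type → still unsatisfied.
  (2,1): 2/4 same-type → still unsatisfied.
  (2,3): 2/6 same-type → still unsatisfied.
  (3,3): 4/6 same-type → satisfied — stop here.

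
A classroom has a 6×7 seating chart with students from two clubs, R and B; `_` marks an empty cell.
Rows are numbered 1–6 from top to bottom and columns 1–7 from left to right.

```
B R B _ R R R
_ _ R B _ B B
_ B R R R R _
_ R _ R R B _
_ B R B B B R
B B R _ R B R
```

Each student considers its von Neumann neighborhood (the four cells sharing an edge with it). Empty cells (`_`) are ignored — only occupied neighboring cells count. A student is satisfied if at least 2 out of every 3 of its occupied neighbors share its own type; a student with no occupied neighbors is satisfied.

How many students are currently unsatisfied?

Row 1: (1,1)B 0/1 not · (1,2)R 0/2 not · (1,3)B 0/2 not · (1,5)R 1/1 satisfied · (1,6)R 2/3 satisfied · (1,7)R 1/2 not
Row 2: (2,3)R 1/3 not · (2,4)B 0/2 not · (2,6)B 1/3 not · (2,7)B 1/2 not
Row 3: (3,2)B 0/2 not · (3,3)R 2/3 satisfied · (3,4)R 3/4 satisfied · (3,5)R 3/3 satisfied · (3,6)R 1/3 not
Row 4: (4,2)R 0/2 not · (4,4)R 2/3 satisfied · (4,5)R 2/4 not · (4,6)B 1/3 not
Row 5: (5,2)B 1/3 not · (5,3)R 1/3 not · (5,4)B 1/3 not · (5,5)B 2/4 not · (5,6)B 3/4 satisfied · (5,7)R 1/2 not
Row 6: (6,1)B 1/1 satisfied · (6,2)B 2/3 satisfied · (6,3)R 1/2 not · (6,5)R 0/2 not · (6,6)B 1/3 not · (6,7)R 1/2 not
Unsatisfied: (1,1), (1,2), (1,3), (1,7), (2,3), (2,4), (2,6), (2,7), (3,2), (3,6), (4,2), (4,5), (4,6), (5,2), (5,3), (5,4), (5,5), (5,7), (6,3), (6,5), (6,6), (6,7) — 22 in total.

22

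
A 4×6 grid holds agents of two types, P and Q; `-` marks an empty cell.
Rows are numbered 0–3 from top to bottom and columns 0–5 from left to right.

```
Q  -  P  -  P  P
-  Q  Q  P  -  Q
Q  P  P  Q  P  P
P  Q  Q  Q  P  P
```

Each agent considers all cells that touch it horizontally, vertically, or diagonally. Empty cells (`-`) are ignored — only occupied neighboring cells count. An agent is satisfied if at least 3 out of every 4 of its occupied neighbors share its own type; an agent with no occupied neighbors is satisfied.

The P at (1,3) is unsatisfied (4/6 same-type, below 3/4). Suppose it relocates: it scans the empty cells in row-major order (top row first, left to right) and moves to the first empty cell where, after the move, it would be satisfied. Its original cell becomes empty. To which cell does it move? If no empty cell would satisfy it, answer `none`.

Vacating (1,3). Empty cells in order:
  (0,1): 1/4 same-type → still unsatisfied.
  (0,3): 2/3 same-type → still unsatisfied.
  (1,0): 1/4 same-type → still unsatisfied.
  (1,4): 4/6 same-type → still unsatisfied.

none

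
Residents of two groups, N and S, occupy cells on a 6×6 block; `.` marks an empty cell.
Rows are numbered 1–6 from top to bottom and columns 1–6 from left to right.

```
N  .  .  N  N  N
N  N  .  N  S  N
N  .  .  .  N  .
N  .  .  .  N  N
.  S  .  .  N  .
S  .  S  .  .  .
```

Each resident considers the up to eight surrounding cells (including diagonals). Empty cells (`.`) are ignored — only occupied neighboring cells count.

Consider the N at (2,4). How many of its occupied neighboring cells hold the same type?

3

Occupied neighbors of (2,4): (1,4)=N, (1,5)=N, (2,5)=S, (3,5)=N.
Same type (N): 3 of 4.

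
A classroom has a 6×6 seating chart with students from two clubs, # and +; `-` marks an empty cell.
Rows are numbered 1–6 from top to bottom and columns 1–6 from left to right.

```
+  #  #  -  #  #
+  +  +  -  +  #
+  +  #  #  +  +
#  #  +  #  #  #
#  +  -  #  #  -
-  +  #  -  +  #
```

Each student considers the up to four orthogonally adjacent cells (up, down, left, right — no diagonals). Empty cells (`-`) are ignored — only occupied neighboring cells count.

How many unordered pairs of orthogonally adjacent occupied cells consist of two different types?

21

Scan each occupied cell's neighbors to the right and below so each pair is counted once.
From row 1: 4 unlike of 8 pairs (running 4/8).
From row 2: 3 unlike of 8 pairs (running 7/16).
From row 3: 7 unlike of 11 pairs (running 14/27).
From row 4: 3 unlike of 9 pairs (running 17/36).
From row 5: 2 unlike of 4 pairs (running 19/40).
From row 6: 2 unlike of 2 pairs (running 21/42).
Total adjacent occupied pairs: 42; unlike-type pairs: 21.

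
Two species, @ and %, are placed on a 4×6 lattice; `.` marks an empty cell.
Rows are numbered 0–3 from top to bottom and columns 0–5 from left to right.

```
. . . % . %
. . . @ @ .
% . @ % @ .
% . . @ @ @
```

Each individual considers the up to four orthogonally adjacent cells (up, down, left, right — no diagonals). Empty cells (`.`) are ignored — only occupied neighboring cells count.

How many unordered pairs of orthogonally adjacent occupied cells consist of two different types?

5

Scan each occupied cell's neighbors to the right and below so each pair is counted once.
Row 0: %(0,3)–@(1,3)≠  → 1/1 unlike.
Row 1: @(1,3)–@(1,4)= @(1,3)–%(2,3)≠ @(1,4)–@(2,4)=  → 1/3 unlike.
Row 2: %(2,0)–%(3,0)= @(2,2)–%(2,3)≠ %(2,3)–@(2,4)≠ %(2,3)–@(3,3)≠ @(2,4)–@(3,4)=  → 3/5 unlike.
Row 3: @(3,3)–@(3,4)= @(3,4)–@(3,5)=  → 0/2 unlike.
Total adjacent occupied pairs: 11; unlike-type pairs: 5.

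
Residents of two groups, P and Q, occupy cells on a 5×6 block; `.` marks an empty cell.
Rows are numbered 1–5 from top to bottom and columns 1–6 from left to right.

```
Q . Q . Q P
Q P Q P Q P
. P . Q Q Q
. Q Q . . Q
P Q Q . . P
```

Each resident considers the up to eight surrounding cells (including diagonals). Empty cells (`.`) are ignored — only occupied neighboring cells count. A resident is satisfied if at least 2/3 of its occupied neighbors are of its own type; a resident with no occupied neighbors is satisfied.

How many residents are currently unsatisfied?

14

Row 1: (1,1)Q 1/2 ✗ · (1,3)Q 1/3 ✗ · (1,5)Q 1/4 ✗ · (1,6)P 1/3 ✗
Row 2: (2,1)Q 1/3 ✗ · (2,2)P 1/5 ✗ · (2,3)Q 2/5 ✗ · (2,4)P 0/6 ✗ · (2,5)Q 4/7 ✗ · (2,6)P 1/5 ✗
Row 3: (3,2)P 1/5 ✗ · (3,4)Q 4/5 ✓ · (3,5)Q 4/6 ✓ · (3,6)Q 3/4 ✓
Row 4: (4,2)Q 3/5 ✗ · (4,3)Q 4/5 ✓ · (4,6)Q 2/3 ✓
Row 5: (5,1)P 0/2 ✗ · (5,2)Q 3/4 ✓ · (5,3)Q 3/3 ✓ · (5,6)P 0/1 ✗
Unsatisfied: (1,1), (1,3), (1,5), (1,6), (2,1), (2,2), (2,3), (2,4), (2,5), (2,6), (3,2), (4,2), (5,1), (5,6) — 14 in total.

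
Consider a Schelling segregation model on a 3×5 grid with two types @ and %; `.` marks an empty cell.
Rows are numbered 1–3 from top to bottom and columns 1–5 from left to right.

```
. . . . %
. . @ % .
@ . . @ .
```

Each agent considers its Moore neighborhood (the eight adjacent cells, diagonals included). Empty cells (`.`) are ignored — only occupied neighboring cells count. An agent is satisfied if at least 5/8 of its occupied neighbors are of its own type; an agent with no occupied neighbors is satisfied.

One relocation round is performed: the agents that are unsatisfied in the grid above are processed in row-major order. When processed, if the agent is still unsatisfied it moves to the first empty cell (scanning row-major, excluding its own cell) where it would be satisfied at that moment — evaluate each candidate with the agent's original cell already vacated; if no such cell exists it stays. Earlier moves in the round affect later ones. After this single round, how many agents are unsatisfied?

Initially unsatisfied (in order): (2,3), (2,4), (3,4).
  (2,3) → (1,1).
  (2,4) → (1,3).
  (3,4): now satisfied by earlier moves; stays.
Resulting grid:
@ . % . %
. . . . .
@ . . @ .
All satisfied now.

0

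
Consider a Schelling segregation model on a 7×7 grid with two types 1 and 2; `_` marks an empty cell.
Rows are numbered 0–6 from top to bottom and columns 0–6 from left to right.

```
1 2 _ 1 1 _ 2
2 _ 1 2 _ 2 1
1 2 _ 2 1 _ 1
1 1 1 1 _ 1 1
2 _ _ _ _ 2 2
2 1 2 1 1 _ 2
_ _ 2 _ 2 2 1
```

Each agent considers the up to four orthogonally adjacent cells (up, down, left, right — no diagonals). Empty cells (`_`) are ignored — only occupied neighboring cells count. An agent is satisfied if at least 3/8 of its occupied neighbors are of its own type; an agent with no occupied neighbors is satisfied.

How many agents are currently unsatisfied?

15

Row 0: (0,0)1 0/2 unhappy · (0,1)2 0/1 unhappy · (0,3)1 1/2 ok · (0,4)1 1/1 ok · (0,6)2 0/1 unhappy
Row 1: (1,0)2 0/2 unhappy · (1,2)1 0/1 unhappy · (1,3)2 1/3 unhappy · (1,5)2 0/1 unhappy · (1,6)1 1/3 unhappy
Row 2: (2,0)1 1/3 unhappy · (2,1)2 0/2 unhappy · (2,3)2 1/3 unhappy · (2,4)1 0/1 unhappy · (2,6)1 2/2 ok
Row 3: (3,0)1 2/3 ok · (3,1)1 2/3 ok · (3,2)1 2/2 ok · (3,3)1 1/2 ok · (3,5)1 1/2 ok · (3,6)1 2/3 ok
Row 4: (4,0)2 1/2 ok · (4,5)2 1/2 ok · (4,6)2 2/3 ok
Row 5: (5,0)2 1/2 ok · (5,1)1 0/2 unhappy · (5,2)2 1/3 unhappy · (5,3)1 1/2 ok · (5,4)1 1/2 ok · (5,6)2 1/2 ok
Row 6: (6,2)2 1/1 ok · (6,4)2 1/2 ok · (6,5)2 1/2 ok · (6,6)1 0/2 unhappy
Unsatisfied: (0,0), (0,1), (0,6), (1,0), (1,2), (1,3), (1,5), (1,6), (2,0), (2,1), (2,3), (2,4), (5,1), (5,2), (6,6) — 15 in total.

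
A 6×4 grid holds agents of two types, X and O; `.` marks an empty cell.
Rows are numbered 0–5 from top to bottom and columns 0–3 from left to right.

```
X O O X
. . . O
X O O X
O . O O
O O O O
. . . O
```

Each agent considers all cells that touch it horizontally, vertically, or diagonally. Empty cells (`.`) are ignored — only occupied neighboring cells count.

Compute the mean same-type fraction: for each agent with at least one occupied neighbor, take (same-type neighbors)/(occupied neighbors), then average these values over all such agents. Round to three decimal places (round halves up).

0.625

Row 0: (0,0)X 0/1 · (0,1)O 1/2 · (0,2)O 2/3 · (0,3)X 0/2
Row 1: (1,3)O 2/4
Row 2: (2,0)X 0/2 · (2,1)O 3/4 · (2,2)O 4/5 · (2,3)X 0/4
Row 3: (3,0)O 3/4 · (3,2)O 6/7 · (3,3)O 4/5
Row 4: (4,0)O 2/2 · (4,1)O 4/4 · (4,2)O 5/5 · (4,3)O 4/4
Row 5: (5,3)O 2/2
Sum over 17 agents: 0/1 + 1/2 + 2/3 + 0/2 + 2/4 + 0/2 + 3/4 + 4/5 + 0/4 + 3/4 + 6/7 + 4/5 + 2/2 + 4/4 + 5/5 + 4/4 + 2/2 = 2231/210; mean = 2231/210 ÷ 17 = 2231/3570 = 0.624929… → 0.625.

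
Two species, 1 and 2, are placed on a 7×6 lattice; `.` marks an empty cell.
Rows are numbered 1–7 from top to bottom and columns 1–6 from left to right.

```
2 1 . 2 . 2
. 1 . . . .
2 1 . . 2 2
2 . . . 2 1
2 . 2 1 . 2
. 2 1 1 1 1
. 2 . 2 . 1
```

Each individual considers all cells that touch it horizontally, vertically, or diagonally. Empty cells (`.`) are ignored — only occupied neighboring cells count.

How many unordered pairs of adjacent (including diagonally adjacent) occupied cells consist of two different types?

Scan each occupied cell's neighbors to the right and below (and the two forward diagonals) so each pair is counted once.
From row 1: 2 unlike of 3 pairs (running 2/3).
From row 2: 1 unlike of 2 pairs (running 3/5).
From row 3: 4 unlike of 8 pairs (running 7/13).
From row 4: 3 unlike of 5 pairs (running 10/18).
From row 5: 5 unlike of 10 pairs (running 15/28).
From row 6: 5 unlike of 11 pairs (running 20/39).
Total adjacent occupied pairs: 39; unlike-type pairs: 20.

20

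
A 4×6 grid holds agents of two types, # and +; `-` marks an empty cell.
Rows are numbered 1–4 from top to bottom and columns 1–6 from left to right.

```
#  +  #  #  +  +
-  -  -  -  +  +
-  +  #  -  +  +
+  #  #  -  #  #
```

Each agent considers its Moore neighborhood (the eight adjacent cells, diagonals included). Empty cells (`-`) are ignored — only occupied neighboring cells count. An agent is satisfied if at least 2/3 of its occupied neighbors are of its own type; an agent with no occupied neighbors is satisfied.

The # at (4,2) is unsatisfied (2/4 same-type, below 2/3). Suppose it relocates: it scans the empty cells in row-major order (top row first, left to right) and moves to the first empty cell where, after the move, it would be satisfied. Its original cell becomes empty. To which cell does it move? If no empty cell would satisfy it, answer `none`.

(4,4)

Vacating (4,2). Empty cells in order:
  (2,1): 1/3 same-type → still unsatisfied.
  (2,2): 3/5 same-type → still unsatisfied.
  (2,3): 3/5 same-type → still unsatisfied.
  (2,4): 3/6 same-type → still unsatisfied.
  (3,1): 0/2 same-type → still unsatisfied.
  (3,4): 3/5 same-type → still unsatisfied.
  (4,4): 3/4 same-type → satisfied — stop here.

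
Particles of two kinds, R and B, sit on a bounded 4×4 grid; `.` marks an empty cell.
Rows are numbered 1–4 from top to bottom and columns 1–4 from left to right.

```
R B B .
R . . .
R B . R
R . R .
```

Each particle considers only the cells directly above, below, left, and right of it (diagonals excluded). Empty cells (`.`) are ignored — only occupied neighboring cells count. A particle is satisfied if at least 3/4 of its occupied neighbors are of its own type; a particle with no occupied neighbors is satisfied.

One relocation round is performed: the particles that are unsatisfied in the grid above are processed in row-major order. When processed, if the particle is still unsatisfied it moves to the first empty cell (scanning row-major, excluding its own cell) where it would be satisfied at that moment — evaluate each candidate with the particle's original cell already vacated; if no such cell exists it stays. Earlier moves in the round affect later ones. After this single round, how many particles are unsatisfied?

Initially unsatisfied (in order): (1,1), (1,2), (3,1), (3,2).
  (1,1) → (2,4).
  (1,2): now satisfied by earlier moves; stays.
  (3,1) → (4,4).
  (3,2): now satisfied by earlier moves; stays.
Resulting grid:
. B B .
R . . R
. B . R
R . R R
All satisfied now.

0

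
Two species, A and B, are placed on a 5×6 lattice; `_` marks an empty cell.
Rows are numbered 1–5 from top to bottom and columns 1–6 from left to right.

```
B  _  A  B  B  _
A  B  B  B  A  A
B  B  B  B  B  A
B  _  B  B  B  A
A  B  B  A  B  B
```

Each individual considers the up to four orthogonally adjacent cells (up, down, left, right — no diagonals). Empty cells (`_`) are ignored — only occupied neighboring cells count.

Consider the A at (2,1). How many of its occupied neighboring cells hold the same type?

Occupied neighbors of (2,1): (1,1)=B, (3,1)=B, (2,2)=B.
Same type (A): 0 of 3.

0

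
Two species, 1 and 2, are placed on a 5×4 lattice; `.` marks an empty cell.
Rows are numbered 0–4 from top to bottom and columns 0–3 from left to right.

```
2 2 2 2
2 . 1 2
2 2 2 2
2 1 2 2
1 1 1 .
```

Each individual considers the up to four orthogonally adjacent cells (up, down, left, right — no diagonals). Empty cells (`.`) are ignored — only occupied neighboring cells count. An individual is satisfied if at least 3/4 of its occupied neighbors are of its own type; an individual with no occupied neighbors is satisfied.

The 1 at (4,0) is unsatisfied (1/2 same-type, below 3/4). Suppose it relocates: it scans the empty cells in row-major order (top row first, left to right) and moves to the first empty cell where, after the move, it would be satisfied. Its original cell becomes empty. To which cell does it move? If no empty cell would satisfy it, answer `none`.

Vacating (4,0). Empty cells in order:
  (1,1): 1/4 same-type → still unsatisfied.
  (4,3): 1/2 same-type → still unsatisfied.

none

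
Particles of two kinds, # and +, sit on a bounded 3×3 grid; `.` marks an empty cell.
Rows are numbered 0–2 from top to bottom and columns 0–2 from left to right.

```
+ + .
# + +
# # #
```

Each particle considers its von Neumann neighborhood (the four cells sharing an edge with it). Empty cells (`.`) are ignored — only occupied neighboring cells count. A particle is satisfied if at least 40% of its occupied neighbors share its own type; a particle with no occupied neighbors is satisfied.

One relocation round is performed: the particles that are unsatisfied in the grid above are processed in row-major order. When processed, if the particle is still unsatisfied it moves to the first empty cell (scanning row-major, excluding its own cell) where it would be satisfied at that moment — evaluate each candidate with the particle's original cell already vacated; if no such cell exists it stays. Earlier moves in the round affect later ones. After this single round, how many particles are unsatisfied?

1

Initially unsatisfied (in order): (1,0).
  (1,0): no empty cell satisfies it; stays.
Resulting grid:
+ + .
# + +
# # #
Unsatisfied now: (1,0).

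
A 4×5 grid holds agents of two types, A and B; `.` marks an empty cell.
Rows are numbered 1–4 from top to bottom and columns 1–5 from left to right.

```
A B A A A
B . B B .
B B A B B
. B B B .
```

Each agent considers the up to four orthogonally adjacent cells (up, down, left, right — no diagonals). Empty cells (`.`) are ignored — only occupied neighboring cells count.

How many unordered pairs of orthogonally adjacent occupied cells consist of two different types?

9

Scan each occupied cell's neighbors to the right and below so each pair is counted once.
From row 1: 5 unlike of 7 pairs (running 5/7).
From row 2: 1 unlike of 4 pairs (running 6/11).
From row 3: 3 unlike of 7 pairs (running 9/18).
From row 4: 0 unlike of 2 pairs (running 9/20).
Total adjacent occupied pairs: 20; unlike-type pairs: 9.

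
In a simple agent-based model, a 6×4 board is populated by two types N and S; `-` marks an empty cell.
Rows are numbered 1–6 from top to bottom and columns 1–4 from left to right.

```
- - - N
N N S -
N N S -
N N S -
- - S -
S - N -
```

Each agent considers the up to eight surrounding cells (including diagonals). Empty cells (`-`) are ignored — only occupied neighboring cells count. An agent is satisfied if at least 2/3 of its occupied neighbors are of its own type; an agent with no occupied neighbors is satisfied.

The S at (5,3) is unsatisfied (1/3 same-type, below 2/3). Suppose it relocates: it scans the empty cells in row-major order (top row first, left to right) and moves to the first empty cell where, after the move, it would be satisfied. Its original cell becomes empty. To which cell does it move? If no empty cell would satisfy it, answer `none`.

(2,4)

Vacating (5,3). Empty cells in order:
  (1,1): 0/2 same-type → still unsatisfied.
  (1,2): 1/3 same-type → still unsatisfied.
  (1,3): 1/3 same-type → still unsatisfied.
  (2,4): 2/3 same-type → satisfied — stop here.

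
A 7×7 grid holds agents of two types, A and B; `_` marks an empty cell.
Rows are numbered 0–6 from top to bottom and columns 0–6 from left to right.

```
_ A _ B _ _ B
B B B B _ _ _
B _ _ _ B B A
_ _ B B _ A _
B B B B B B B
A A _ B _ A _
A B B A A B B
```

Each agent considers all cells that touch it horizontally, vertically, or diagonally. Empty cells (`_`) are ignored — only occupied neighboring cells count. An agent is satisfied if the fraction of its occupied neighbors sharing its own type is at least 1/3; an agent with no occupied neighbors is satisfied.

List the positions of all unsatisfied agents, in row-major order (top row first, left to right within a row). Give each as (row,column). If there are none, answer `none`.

(0,1), (3,5), (5,1), (5,5), (6,1)

(0,1)A 0/3 not
(0,3)B 2/2 satisfied
(0,6)B 0/0 satisfied
(1,0)B 2/3 satisfied
(1,1)B 3/4 satisfied
(1,2)B 3/4 satisfied
(1,3)B 3/3 satisfied
(2,0)B 2/2 satisfied
(2,4)B 3/4 satisfied
(2,5)B 1/3 satisfied
(2,6)A 1/2 satisfied
(3,2)B 4/4 satisfied
(3,3)B 5/5 satisfied
(3,5)A 1/6 not
(4,0)B 1/3 satisfied
(4,1)B 3/5 satisfied
(4,2)B 5/6 satisfied
(4,3)B 5/5 satisfied
(4,4)B 4/6 satisfied
(4,5)B 2/4 satisfied
(4,6)B 1/3 satisfied
(5,0)A 2/5 satisfied
(5,1)A 2/7 not
(5,3)B 4/6 satisfied
(5,5)A 1/6 not
(6,0)A 2/3 satisfied
(6,1)B 1/4 not
(6,2)B 2/4 satisfied
(6,3)A 1/3 satisfied
(6,4)A 2/4 satisfied
(6,5)B 1/3 satisfied
(6,6)B 1/2 satisfied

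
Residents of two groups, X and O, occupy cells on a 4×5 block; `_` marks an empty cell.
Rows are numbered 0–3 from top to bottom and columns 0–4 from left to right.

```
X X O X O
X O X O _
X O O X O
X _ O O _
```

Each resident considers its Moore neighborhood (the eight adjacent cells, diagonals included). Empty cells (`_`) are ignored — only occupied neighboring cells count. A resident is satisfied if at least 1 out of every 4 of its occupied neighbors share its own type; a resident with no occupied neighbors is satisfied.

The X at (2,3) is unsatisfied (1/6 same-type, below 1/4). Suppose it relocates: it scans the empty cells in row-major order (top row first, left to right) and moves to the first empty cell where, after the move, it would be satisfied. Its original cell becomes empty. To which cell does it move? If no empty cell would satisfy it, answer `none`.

(1,4)

Vacating (2,3). Empty cells in order:
  (1,4): 1/4 same-type → satisfied — stop here.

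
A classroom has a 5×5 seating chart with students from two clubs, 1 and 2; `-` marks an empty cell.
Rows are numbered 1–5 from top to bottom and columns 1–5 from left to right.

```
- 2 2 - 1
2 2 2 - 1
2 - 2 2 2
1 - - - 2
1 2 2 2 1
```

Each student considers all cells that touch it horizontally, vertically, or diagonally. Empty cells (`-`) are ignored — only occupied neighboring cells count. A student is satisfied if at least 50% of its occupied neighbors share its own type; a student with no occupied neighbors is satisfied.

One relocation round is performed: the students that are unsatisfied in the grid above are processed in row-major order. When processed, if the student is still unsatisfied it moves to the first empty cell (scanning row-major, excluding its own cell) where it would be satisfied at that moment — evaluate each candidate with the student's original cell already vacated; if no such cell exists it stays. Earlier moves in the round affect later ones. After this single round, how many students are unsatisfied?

Initially unsatisfied (in order): (2,5), (4,1), (5,2), (5,5).
  (2,5): no empty cell satisfies it; stays.
  (4,1) → (1,4).
  (5,2): now satisfied by earlier moves; stays.
  (5,5): no empty cell satisfies it; stays.
Resulting grid:
- 2 2 1 1
2 2 2 - 1
2 - 2 2 2
- - - - 2
1 2 2 2 1
Unsatisfied now: (5,1), (5,5).

2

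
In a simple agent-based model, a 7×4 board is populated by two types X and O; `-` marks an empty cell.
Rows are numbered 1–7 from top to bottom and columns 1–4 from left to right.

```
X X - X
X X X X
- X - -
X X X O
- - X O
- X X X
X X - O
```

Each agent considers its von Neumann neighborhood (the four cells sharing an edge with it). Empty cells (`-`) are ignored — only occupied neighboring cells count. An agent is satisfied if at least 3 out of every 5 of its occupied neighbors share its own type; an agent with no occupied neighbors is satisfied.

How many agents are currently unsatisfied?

4

Row 1: (1,1)X 2/2 ✓ · (1,2)X 2/2 ✓ · (1,4)X 1/1 ✓
Row 2: (2,1)X 2/2 ✓ · (2,2)X 4/4 ✓ · (2,3)X 2/2 ✓ · (2,4)X 2/2 ✓
Row 3: (3,2)X 2/2 ✓
Row 4: (4,1)X 1/1 ✓ · (4,2)X 3/3 ✓ · (4,3)X 2/3 ✓ · (4,4)O 1/2 ✗
Row 5: (5,3)X 2/3 ✓ · (5,4)O 1/3 ✗
Row 6: (6,2)X 2/2 ✓ · (6,3)X 3/3 ✓ · (6,4)X 1/3 ✗
Row 7: (7,1)X 1/1 ✓ · (7,2)X 2/2 ✓ · (7,4)O 0/1 ✗
Unsatisfied: (4,4), (5,4), (6,4), (7,4) — 4 in total.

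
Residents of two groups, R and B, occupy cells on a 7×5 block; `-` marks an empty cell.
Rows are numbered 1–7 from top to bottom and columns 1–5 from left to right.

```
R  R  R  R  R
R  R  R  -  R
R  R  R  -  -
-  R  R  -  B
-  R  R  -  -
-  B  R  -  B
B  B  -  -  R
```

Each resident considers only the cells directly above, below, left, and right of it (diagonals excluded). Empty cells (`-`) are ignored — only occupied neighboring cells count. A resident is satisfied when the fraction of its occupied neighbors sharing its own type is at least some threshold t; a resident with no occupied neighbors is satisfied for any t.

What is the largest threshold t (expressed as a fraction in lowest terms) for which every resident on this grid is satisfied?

(1,1)R 2/2
(1,2)R 3/3
(1,3)R 3/3
(1,4)R 2/2
(1,5)R 2/2
(2,1)R 3/3
(2,2)R 4/4
(2,3)R 3/3
(2,5)R 1/1
(3,1)R 2/2
(3,2)R 4/4
(3,3)R 3/3
(4,2)R 3/3
(4,3)R 3/3
(4,5)B — no occupied neighbors
(5,2)R 2/3
(5,3)R 3/3
(6,2)B 1/3
(6,3)R 1/2
(6,5)B 0/1
(7,1)B 1/1
(7,2)B 2/2
(7,5)R 0/1
The smallest same-type fraction is 0/1 at (6,5), which reduces to 0/1. Any threshold above that leaves this resident unsatisfied.

0/1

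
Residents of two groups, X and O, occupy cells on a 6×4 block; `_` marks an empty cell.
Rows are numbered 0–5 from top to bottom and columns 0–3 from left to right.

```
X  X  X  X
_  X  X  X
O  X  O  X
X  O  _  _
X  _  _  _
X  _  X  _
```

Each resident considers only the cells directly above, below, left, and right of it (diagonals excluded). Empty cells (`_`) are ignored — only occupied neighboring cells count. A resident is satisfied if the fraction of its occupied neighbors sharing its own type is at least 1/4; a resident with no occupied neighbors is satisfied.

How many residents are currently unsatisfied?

3

(0,0)X 1/1 ok
(0,1)X 3/3 ok
(0,2)X 3/3 ok
(0,3)X 2/2 ok
(1,1)X 3/3 ok
(1,2)X 3/4 ok
(1,3)X 3/3 ok
(2,0)O 0/2 unhappy
(2,1)X 1/4 ok
(2,2)O 0/3 unhappy
(2,3)X 1/2 ok
(3,0)X 1/3 ok
(3,1)O 0/2 unhappy
(4,0)X 2/2 ok
(5,0)X 1/1 ok
(5,2)X 0/0 ok
Unsatisfied: (2,0), (2,2), (3,1) — 3 in total.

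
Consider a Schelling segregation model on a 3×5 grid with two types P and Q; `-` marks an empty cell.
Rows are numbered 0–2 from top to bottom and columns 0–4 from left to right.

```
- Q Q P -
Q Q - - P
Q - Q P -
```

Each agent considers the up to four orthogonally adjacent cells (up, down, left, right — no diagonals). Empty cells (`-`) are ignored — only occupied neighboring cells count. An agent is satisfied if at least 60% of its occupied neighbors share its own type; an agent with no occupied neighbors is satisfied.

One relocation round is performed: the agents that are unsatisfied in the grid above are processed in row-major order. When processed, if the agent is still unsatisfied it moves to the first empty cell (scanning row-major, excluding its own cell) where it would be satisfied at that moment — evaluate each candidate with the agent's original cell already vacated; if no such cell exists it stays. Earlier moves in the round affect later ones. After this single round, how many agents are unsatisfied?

Initially unsatisfied (in order): (0,2), (0,3), (2,2), (2,3).
  (0,2) → (0,0).
  (0,3): now satisfied by earlier moves; stays.
  (2,2) → (1,2).
  (2,3): now satisfied by earlier moves; stays.
Resulting grid:
Q Q - P -
Q Q Q - P
Q - - P -
All satisfied now.

0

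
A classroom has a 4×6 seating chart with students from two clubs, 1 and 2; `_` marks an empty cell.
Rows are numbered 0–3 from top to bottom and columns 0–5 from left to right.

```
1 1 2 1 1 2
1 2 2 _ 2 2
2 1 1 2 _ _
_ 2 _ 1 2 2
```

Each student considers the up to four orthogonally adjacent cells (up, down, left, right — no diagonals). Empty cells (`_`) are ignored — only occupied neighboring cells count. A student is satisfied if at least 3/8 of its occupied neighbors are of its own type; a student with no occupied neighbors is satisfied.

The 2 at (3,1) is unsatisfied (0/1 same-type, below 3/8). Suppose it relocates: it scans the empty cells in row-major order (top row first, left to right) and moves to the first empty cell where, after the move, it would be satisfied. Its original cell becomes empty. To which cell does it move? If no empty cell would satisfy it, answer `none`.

(1,3)

Vacating (3,1). Empty cells in order:
  (1,3): 3/4 same-type → satisfied — stop here.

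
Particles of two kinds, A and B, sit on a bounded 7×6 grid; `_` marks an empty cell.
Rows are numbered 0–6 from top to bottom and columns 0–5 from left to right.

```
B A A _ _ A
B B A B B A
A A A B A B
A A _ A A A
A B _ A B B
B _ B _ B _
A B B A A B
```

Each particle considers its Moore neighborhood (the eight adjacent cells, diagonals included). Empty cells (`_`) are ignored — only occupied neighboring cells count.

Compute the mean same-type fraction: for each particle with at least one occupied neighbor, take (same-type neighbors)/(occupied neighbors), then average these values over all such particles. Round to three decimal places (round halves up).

Row 0: (0,0)B 2/3 · (0,1)A 2/5 · (0,2)A 2/4 · (0,5)A 1/2
Row 1: (1,0)B 2/5 · (1,1)B 2/8 · (1,2)A 4/7 · (1,3)B 2/6 · (1,4)B 3/6 · (1,5)A 2/4
Row 2: (2,0)A 3/5 · (2,1)A 5/7 · (2,2)A 4/7 · (2,3)B 2/7 · (2,4)A 4/8 · (2,5)B 1/5
Row 3: (3,0)A 4/5 · (3,1)A 5/6 · (3,3)A 4/6 · (3,4)A 4/8 · (3,5)A 2/5
Row 4: (4,0)A 2/4 · (4,1)B 2/5 · (4,3)A 2/5 · (4,4)B 2/6 · (4,5)B 2/4
Row 5: (5,0)B 2/4 · (5,2)B 3/5 · (5,4)B 3/6
Row 6: (6,0)A 0/2 · (6,1)B 3/4 · (6,2)B 2/3 · (6,3)A 1/4 · (6,4)A 1/3 · (6,5)B 1/2
Sum over 35 particles: 2/3 + 2/5 + 2/4 + 1/2 + 2/5 + 2/8 + 4/7 + 2/6 + 3/6 + 2/4 + 3/5 + 5/7 + 4/7 + 2/7 + 4/8 + 1/5 + 4/5 + 5/6 + 4/6 + 4/8 + 2/5 + 2/4 + 2/5 + 2/5 + 2/6 + 2/4 + 2/4 + 3/5 + 3/6 + 0/2 + 3/4 + 2/3 + 1/4 + 1/3 + 1/2 = 7109/420; mean = 7109/420 ÷ 35 = 7109/14700 = 0.483605… → 0.484.

0.484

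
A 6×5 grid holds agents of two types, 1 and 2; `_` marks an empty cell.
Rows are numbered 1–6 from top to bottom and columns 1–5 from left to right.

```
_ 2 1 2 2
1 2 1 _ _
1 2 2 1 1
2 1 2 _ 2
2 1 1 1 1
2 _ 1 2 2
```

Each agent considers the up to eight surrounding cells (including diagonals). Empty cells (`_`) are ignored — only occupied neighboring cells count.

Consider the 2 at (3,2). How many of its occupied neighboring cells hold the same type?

4

Occupied neighbors of (3,2): (2,1)=1, (2,2)=2, (2,3)=1, (3,1)=1, (3,3)=2, (4,1)=2, (4,2)=1, (4,3)=2.
Same type (2): 4 of 8.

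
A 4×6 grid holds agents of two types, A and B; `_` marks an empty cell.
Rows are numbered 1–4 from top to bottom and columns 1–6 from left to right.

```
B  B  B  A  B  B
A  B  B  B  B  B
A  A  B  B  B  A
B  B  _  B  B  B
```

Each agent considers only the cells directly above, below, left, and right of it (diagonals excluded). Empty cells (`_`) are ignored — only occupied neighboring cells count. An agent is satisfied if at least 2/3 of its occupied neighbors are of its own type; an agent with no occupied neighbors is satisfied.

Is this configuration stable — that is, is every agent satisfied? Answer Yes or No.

No

(1,1)B 1/2 ✗
(1,2)B 3/3 ✓
(1,3)B 2/3 ✓
(1,4)A 0/3 ✗
(1,5)B 2/3 ✓
(1,6)B 2/2 ✓
(2,1)A 1/3 ✗
(2,2)B 2/4 ✗
(2,3)B 4/4 ✓
(2,4)B 3/4 ✓
(2,5)B 4/4 ✓
(2,6)B 2/3 ✓
(3,1)A 2/3 ✓
(3,2)A 1/4 ✗
(3,3)B 2/3 ✓
(3,4)B 4/4 ✓
(3,5)B 3/4 ✓
(3,6)A 0/3 ✗
(4,1)B 1/2 ✗
(4,2)B 1/2 ✗
(4,4)B 2/2 ✓
(4,5)B 3/3 ✓
(4,6)B 1/2 ✗
For instance (1,1) has only 1/2 same-type neighbors, below 2/3.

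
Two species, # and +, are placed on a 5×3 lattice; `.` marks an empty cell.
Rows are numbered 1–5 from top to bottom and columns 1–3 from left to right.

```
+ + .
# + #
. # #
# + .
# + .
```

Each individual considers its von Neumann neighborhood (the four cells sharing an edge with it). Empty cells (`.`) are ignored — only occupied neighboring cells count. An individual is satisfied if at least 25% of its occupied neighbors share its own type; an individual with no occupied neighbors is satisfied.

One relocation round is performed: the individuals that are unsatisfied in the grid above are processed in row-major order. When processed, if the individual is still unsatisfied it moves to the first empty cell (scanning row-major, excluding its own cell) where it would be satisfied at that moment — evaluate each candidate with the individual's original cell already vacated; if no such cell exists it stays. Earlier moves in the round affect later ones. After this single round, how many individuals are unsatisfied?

Initially unsatisfied (in order): (2,1).
  (2,1) → (1,3).
Resulting grid:
+ + #
. + #
. # #
# + .
# + .
All satisfied now.

0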